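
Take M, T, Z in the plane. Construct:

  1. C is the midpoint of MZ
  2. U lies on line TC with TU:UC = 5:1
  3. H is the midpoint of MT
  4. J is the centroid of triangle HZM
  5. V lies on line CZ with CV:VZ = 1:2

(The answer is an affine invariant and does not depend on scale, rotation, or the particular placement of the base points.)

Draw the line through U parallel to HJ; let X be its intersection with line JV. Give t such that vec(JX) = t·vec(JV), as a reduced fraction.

t = 1/2

Work in coordinates with M = (0, 0), T = (1, 0), Z = (0, 1).
1. C is the midpoint of MZ ⇒ C = (0, 1/2)
2. U lies on line TC with TU:UC = 5:1 ⇒ U = (1/6, 5/12)
3. H is the midpoint of MT ⇒ H = (1/2, 0)
4. J is the centroid of triangle HZM ⇒ J = (1/6, 1/3)
5. V lies on line CZ with CV:VZ = 1:2 ⇒ V = (0, 2/3)
through U parallel to HJ: direction (-1/3, 1/3); meets JV at X = (1/12, 1/2)
X = J + t·(V−J) with t = 1/2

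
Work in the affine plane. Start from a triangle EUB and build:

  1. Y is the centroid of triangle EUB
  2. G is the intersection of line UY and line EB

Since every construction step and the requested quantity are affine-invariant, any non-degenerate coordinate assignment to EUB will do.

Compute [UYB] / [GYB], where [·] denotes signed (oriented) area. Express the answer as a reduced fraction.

[UYB]:[GYB] = -2

Work in coordinates with E = (0, 0), U = (1, 0), B = (0, 1).
1. Y is the centroid of triangle EUB ⇒ Y = (1/3, 1/3)
2. G is the intersection of line UY and line EB ⇒ G = (0, 1/2)
2·[UYB] = -1/3, 2·[GYB] = 1/6
[UYB]:[GYB] = -1/3:1/6 = -2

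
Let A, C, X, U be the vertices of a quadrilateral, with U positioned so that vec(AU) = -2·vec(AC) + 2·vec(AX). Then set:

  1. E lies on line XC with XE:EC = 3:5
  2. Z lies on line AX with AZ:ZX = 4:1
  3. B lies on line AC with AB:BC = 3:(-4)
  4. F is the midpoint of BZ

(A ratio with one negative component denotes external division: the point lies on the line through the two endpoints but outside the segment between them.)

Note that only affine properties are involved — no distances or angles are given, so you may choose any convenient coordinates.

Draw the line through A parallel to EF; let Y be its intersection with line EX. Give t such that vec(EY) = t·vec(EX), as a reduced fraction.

Choose coordinates A = (0, 0), C = (1, 0), X = (0, 1), U = (-2, 2).
1. E lies on line XC with XE:EC = 3:5 ⇒ E = (3/8, 5/8)
2. Z lies on line AX with AZ:ZX = 4:1 ⇒ Z = (0, 4/5)
3. B lies on line AC with AB:BC = 3:(-4) ⇒ B = (-3, 0)
4. F is the midpoint of BZ ⇒ F = (-3/2, 2/5)
through A parallel to EF: direction (-15/8, -9/40); meets EX at Y = (25/28, 3/28)
Y = E + t·(X−E) with t = -29/21

t = -29/21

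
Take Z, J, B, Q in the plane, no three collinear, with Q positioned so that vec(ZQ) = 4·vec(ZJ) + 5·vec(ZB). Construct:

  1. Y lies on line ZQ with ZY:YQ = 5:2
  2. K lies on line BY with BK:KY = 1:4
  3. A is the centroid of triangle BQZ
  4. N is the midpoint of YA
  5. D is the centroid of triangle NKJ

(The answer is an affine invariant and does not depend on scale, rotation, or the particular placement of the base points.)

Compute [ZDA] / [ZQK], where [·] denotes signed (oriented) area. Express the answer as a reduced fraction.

Assign Z = (0, 0), J = (1, 0), B = (0, 1), Q = (4, 5) — the answer is frame-independent, so this choice is without loss of generality.
1. Y lies on line ZQ with ZY:YQ = 5:2 ⇒ Y = (20/7, 25/7)
2. K lies on line BY with BK:KY = 1:4 ⇒ K = (4/7, 53/35)
3. A is the centroid of triangle BQZ ⇒ A = (4/3, 2)
4. N is the midpoint of YA ⇒ N = (44/21, 39/14)
5. D is the centroid of triangle NKJ ⇒ D = (11/9, 43/30)
2·[ZDA] = 8/15, 2·[ZQK] = 16/5
[ZDA]:[ZQK] = 8/15:16/5 = 1/6

[ZDA]:[ZQK] = 1/6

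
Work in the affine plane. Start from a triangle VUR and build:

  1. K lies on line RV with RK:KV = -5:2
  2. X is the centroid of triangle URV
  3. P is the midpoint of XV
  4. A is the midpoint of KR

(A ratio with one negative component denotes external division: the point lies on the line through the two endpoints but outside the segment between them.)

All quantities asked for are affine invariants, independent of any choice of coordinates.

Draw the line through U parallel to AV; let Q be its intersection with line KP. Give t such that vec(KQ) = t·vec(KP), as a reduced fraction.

t = 6

Work in coordinates with V = (0, 0), U = (1, 0), R = (0, 1).
1. K lies on line RV with RK:KV = -5:2 ⇒ K = (0, -2/3)
2. X is the centroid of triangle URV ⇒ X = (1/3, 1/3)
3. P is the midpoint of XV ⇒ P = (1/6, 1/6)
4. A is the midpoint of KR ⇒ A = (0, 1/6)
through U parallel to AV: direction (0, -1/6); meets KP at Q = (1, 13/3)
Q = K + t·(P−K) with t = 6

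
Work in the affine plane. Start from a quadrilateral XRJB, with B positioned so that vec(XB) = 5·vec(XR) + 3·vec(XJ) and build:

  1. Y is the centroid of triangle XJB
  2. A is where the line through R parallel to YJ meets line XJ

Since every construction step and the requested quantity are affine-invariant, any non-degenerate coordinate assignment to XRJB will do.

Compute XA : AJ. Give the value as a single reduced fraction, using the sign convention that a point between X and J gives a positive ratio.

Set X = (0, 0), R = (1, 0), J = (0, 1), B = (5, 3); any affine frame gives the same invariant.
1. Y is the centroid of triangle XJB ⇒ Y = (5/3, 4/3)
2. A is where the line through R parallel to YJ meets line XJ ⇒ A = (0, -1/5)
A = X + t·(J−X) with t = -1/5, so XA:AJ = t:(1−t) = -1/5:6/5

XA:AJ = -1/6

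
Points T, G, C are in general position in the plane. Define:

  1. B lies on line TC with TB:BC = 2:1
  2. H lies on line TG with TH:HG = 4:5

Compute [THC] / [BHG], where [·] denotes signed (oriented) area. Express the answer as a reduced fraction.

[THC]:[BHG] = 6/5

Choose coordinates T = (0, 0), G = (1, 0), C = (0, 1).
1. B lies on line TC with TB:BC = 2:1 ⇒ B = (0, 2/3)
2. H lies on line TG with TH:HG = 4:5 ⇒ H = (4/9, 0)
2·[THC] = 4/9, 2·[BHG] = 10/27
[THC]:[BHG] = 4/9:10/27 = 6/5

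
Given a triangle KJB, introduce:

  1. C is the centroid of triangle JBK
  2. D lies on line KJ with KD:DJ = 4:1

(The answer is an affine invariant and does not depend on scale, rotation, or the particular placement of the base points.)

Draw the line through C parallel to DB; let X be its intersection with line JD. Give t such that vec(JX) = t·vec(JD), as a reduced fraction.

t = 2

Set K = (0, 0), J = (1, 0), B = (0, 1); any affine frame gives the same invariant.
1. C is the centroid of triangle JBK ⇒ C = (1/3, 1/3)
2. D lies on line KJ with KD:DJ = 4:1 ⇒ D = (4/5, 0)
through C parallel to DB: direction (-4/5, 1); meets JD at X = (3/5, 0)
X = J + t·(D−J) with t = 2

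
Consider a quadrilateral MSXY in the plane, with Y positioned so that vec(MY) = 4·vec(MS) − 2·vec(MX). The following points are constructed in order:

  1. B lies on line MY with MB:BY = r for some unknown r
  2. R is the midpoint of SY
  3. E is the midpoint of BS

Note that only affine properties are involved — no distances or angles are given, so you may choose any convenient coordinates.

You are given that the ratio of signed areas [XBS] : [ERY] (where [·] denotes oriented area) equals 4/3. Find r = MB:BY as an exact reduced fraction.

r = 5/3

Assign M = (0, 0), S = (1, 0), X = (0, 1), Y = (4, -2) — the answer is frame-independent, so this choice is without loss of generality.
1. With MB:BY = r, write λ = r/(r+1) so B = M + λ·(Y−M); B is affine-linear in λ
2. R is the midpoint of SY ⇒ R = (5/2, -1)
3. E is the midpoint of BS ⇒ E is an affine combination of earlier points and hence also affine-linear in λ
Every point depending on B is an affine combination of B and λ-independent points, so each such coordinate is linear in λ; the λ² term in each signed area is a multiple of (Y−M)×(Y−M) = 0, so 2·[XBS] and 2·[ERY] are each linear in λ. Evaluating at λ=0 and λ=1:
  2·[XBS] = -2·λ + 1,   2·[ERY] = 1/2·λ − 1/2
So [XBS]:[ERY] = (-2·λ + 1) / (1/2·λ − 1/2). Setting this equal to 4/3:
  -2·λ + 1 = 4/3·(1/2·λ − 1/2)  ⇒  λ = 5/8
Then r = λ/(1−λ) = (5/8)/(3/8) = 5/3. Check: with r = 5/3, B = (5/2, -5/4) and [XBS]:[ERY] = 4/3 as required.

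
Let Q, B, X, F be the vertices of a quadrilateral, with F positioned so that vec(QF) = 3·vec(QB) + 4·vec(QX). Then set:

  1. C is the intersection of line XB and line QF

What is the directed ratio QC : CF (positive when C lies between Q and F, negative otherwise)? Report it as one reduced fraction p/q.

QC:CF = 1/6

Assign Q = (0, 0), B = (1, 0), X = (0, 1), F = (3, 4) — the answer is frame-independent, so this choice is without loss of generality.
1. C is the intersection of line XB and line QF ⇒ C = (3/7, 4/7)
C = Q + t·(F−Q) with t = 1/7, so QC:CF = t:(1−t) = 1/7:6/7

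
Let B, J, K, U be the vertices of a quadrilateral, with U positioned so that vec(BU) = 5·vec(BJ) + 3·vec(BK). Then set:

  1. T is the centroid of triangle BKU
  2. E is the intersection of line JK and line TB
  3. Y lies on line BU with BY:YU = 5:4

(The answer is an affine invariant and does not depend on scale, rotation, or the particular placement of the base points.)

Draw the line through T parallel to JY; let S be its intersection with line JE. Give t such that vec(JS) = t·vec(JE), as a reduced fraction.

t = 51/62

Assign B = (0, 0), J = (1, 0), K = (0, 1), U = (5, 3) — the answer is frame-independent, so this choice is without loss of generality.
1. T is the centroid of triangle BKU ⇒ T = (5/3, 4/3)
2. E is the intersection of line JK and line TB ⇒ E = (5/9, 4/9)
3. Y lies on line BU with BY:YU = 5:4 ⇒ Y = (25/9, 5/3)
through T parallel to JY: direction (16/9, 5/3); meets JE at S = (59/93, 34/93)
S = J + t·(E−J) with t = 51/62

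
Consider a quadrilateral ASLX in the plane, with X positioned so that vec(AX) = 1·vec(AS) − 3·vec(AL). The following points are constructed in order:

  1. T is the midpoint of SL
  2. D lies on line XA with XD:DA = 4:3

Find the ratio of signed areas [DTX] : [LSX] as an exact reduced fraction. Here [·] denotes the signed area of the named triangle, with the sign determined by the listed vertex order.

Choose coordinates A = (0, 0), S = (1, 0), L = (0, 1), X = (1, -3).
1. T is the midpoint of SL ⇒ T = (1/2, 1/2)
2. D lies on line XA with XD:DA = 4:3 ⇒ D = (3/7, -9/7)
2·[DTX] = -8/7, 2·[LSX] = -3
[DTX]:[LSX] = -8/7:-3 = 8/21

[DTX]:[LSX] = 8/21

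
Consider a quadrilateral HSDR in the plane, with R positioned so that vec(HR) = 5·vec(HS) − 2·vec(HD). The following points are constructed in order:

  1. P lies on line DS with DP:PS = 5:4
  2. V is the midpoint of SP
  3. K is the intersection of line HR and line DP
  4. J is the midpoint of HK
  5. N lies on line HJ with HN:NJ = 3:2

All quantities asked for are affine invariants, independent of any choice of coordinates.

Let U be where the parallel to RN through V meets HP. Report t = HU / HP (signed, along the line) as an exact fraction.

t = 4/5

Set H = (0, 0), S = (1, 0), D = (0, 1), R = (5, -2); any affine frame gives the same invariant.
1. P lies on line DS with DP:PS = 5:4 ⇒ P = (5/9, 4/9)
2. V is the midpoint of SP ⇒ V = (7/9, 2/9)
3. K is the intersection of line HR and line DP ⇒ K = (5/3, -2/3)
4. J is the midpoint of HK ⇒ J = (5/6, -1/3)
5. N lies on line HJ with HN:NJ = 3:2 ⇒ N = (1/2, -1/5)
through V parallel to RN: direction (-9/2, 9/5); meets HP at U = (4/9, 16/45)
U = H + t·(P−H) with t = 4/5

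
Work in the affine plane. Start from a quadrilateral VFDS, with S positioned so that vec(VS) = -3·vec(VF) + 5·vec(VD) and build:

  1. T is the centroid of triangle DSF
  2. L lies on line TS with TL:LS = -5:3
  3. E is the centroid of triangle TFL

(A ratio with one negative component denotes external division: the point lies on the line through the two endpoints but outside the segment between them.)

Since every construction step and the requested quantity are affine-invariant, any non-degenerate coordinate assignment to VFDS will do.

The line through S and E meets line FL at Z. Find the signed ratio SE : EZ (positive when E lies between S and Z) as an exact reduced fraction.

Set V = (0, 0), F = (1, 0), D = (0, 1), S = (-3, 5); any affine frame gives the same invariant.
1. T is the centroid of triangle DSF ⇒ T = (-2/3, 2)
2. L lies on line TS with TL:LS = -5:3 ⇒ L = (-13/2, 19/2)
3. E is the centroid of triangle TFL ⇒ E = (-37/18, 23/6)
line SE meets FL at Z = (-7/8, 19/8)
E = S + t·(Z−S) with t = 4/9, so SE:EZ = 4/9:5/9

SE:EZ = 4/5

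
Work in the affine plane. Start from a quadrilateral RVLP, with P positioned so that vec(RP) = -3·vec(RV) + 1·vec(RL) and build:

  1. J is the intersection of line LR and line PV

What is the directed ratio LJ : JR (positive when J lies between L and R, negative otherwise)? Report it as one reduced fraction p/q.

Work in coordinates with R = (0, 0), V = (1, 0), L = (0, 1), P = (-3, 1).
1. J is the intersection of line LR and line PV ⇒ J = (0, 1/4)
J = L + t·(R−L) with t = 3/4, so LJ:JR = t:(1−t) = 3/4:1/4

LJ:JR = 3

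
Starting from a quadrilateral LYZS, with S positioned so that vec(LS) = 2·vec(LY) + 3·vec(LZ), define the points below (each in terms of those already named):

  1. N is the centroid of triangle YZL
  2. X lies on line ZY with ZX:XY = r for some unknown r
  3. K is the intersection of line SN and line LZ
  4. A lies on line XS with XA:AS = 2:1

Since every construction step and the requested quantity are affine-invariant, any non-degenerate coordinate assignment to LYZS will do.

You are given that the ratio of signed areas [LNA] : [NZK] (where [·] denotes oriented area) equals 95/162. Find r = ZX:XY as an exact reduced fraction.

Assign L = (0, 0), Y = (1, 0), Z = (0, 1), S = (2, 3) — the answer is frame-independent, so this choice is without loss of generality.
1. N is the centroid of triangle YZL ⇒ N = (1/3, 1/3)
2. With ZX:XY = r, write λ = r/(r+1) so X = Z + λ·(Y−Z); X is affine-linear in λ
3. K is the intersection of line SN and line LZ ⇒ K = (0, -1/5)
4. A lies on line XS with XA:AS = 2:1 ⇒ A is an affine combination of earlier points and hence also affine-linear in λ
Every point depending on X is an affine combination of X and λ-independent points, so each such coordinate is linear in λ; the λ² term in each signed area is a multiple of (Y−Z)×(Y−Z) = 0, so 2·[LNA] and 2·[NZK] are each linear in λ. Evaluating at λ=0 and λ=1:
  2·[LNA] = -2/9·λ + 1/3,   2·[NZK] = 2/5
So [LNA]:[NZK] = (-2/9·λ + 1/3) / (2/5). Setting this equal to 95/162:
  -2/9·λ + 1/3 = 95/162·(2/5)  ⇒  λ = 4/9
Then r = λ/(1−λ) = (4/9)/(5/9) = 4/5. Check: with r = 4/5, X = (4/9, 5/9) and [LNA]:[NZK] = 95/162 as required.

r = 4/5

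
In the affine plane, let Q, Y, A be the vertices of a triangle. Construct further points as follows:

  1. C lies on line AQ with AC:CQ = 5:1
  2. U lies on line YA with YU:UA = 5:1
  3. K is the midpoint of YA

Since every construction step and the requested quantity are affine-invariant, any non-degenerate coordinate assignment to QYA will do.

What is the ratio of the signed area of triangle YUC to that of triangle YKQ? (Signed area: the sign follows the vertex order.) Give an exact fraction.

Assign Q = (0, 0), Y = (1, 0), A = (0, 1) — the answer is frame-independent, so this choice is without loss of generality.
1. C lies on line AQ with AC:CQ = 5:1 ⇒ C = (0, 1/6)
2. U lies on line YA with YU:UA = 5:1 ⇒ U = (1/6, 5/6)
3. K is the midpoint of YA ⇒ K = (1/2, 1/2)
2·[YUC] = 25/36, 2·[YKQ] = 1/2
[YUC]:[YKQ] = 25/36:1/2 = 25/18

[YUC]:[YKQ] = 25/18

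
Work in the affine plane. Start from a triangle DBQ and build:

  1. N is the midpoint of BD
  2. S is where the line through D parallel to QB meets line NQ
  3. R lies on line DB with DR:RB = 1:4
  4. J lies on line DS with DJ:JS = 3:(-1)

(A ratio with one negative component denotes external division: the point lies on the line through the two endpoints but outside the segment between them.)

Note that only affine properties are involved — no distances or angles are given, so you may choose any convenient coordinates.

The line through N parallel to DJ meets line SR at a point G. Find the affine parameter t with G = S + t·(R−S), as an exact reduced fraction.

Work in coordinates with D = (0, 0), B = (1, 0), Q = (0, 1).
1. N is the midpoint of BD ⇒ N = (1/2, 0)
2. S is where the line through D parallel to QB meets line NQ ⇒ S = (1, -1)
3. R lies on line DB with DR:RB = 1:4 ⇒ R = (1/5, 0)
4. J lies on line DS with DJ:JS = 3:(-1) ⇒ J = (3/2, -3/2)
through N parallel to DJ: direction (3/2, -3/2); meets SR at G = (-1, 3/2)
G = S + t·(R−S) with t = 5/2

t = 5/2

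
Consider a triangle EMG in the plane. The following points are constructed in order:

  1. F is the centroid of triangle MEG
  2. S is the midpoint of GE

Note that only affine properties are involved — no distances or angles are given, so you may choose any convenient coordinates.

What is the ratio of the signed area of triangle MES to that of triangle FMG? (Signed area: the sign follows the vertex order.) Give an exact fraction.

[MES]:[FMG] = -3/2

Work in coordinates with E = (0, 0), M = (1, 0), G = (0, 1).
1. F is the centroid of triangle MEG ⇒ F = (1/3, 1/3)
2. S is the midpoint of GE ⇒ S = (0, 1/2)
2·[MES] = -1/2, 2·[FMG] = 1/3
[MES]:[FMG] = -1/2:1/3 = -3/2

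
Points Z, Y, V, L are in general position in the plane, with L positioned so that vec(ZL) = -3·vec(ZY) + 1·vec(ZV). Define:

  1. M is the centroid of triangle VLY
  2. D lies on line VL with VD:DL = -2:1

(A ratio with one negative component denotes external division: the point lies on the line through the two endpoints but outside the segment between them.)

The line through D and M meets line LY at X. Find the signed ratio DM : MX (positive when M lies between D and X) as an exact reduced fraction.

DM:MX = -4

Choose coordinates Z = (0, 0), Y = (1, 0), V = (0, 1), L = (-3, 1).
1. M is the centroid of triangle VLY ⇒ M = (-2/3, 2/3)
2. D lies on line VL with VD:DL = -2:1 ⇒ D = (-6, 1)
line DM meets LY at X = (-2, 3/4)
M = D + t·(X−D) with t = 4/3, so DM:MX = 4/3:-1/3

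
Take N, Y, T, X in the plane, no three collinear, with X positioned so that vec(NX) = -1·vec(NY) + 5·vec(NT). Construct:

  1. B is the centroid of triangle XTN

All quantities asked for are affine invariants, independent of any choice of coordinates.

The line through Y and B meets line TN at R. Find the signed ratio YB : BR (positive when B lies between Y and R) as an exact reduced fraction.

YB:BR = -4

Choose coordinates N = (0, 0), Y = (1, 0), T = (0, 1), X = (-1, 5).
1. B is the centroid of triangle XTN ⇒ B = (-1/3, 2)
line YB meets TN at R = (0, 3/2)
B = Y + t·(R−Y) with t = 4/3, so YB:BR = 4/3:-1/3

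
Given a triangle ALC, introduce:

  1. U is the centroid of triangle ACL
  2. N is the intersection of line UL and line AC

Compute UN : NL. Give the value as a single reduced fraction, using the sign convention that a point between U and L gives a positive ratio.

UN:NL = -1/3

Assign A = (0, 0), L = (1, 0), C = (0, 1) — the answer is frame-independent, so this choice is without loss of generality.
1. U is the centroid of triangle ACL ⇒ U = (1/3, 1/3)
2. N is the intersection of line UL and line AC ⇒ N = (0, 1/2)
N = U + t·(L−U) with t = -1/2, so UN:NL = t:(1−t) = -1/2:3/2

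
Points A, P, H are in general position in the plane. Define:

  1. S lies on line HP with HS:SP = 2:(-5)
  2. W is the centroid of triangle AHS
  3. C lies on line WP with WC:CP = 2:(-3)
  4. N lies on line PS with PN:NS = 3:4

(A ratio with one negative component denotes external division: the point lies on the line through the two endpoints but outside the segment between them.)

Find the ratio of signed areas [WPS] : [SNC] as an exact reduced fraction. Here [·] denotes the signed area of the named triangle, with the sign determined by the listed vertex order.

[WPS]:[SNC] = -7/12

Assign A = (0, 0), P = (1, 0), H = (0, 1) — the answer is frame-independent, so this choice is without loss of generality.
1. S lies on line HP with HS:SP = 2:(-5) ⇒ S = (-2/3, 5/3)
2. W is the centroid of triangle AHS ⇒ W = (-2/9, 8/9)
3. C lies on line WP with WC:CP = 2:(-3) ⇒ C = (-8/3, 8/3)
4. N lies on line PS with PN:NS = 3:4 ⇒ N = (2/7, 5/7)
2·[WPS] = 5/9, 2·[SNC] = -20/21
[WPS]:[SNC] = 5/9:-20/21 = -7/12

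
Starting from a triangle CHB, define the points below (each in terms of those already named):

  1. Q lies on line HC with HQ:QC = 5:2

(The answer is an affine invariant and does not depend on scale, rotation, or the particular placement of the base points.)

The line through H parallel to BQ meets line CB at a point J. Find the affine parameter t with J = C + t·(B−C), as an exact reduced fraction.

t = 7/2

Assign C = (0, 0), H = (1, 0), B = (0, 1) — the answer is frame-independent, so this choice is without loss of generality.
1. Q lies on line HC with HQ:QC = 5:2 ⇒ Q = (2/7, 0)
through H parallel to BQ: direction (2/7, -1); meets CB at J = (0, 7/2)
J = C + t·(B−C) with t = 7/2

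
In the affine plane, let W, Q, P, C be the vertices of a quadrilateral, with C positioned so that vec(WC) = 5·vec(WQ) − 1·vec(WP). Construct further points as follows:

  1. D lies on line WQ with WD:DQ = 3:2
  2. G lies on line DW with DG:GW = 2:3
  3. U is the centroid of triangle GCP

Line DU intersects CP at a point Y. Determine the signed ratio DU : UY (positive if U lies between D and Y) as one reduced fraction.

DU:UY = 178/107

Set W = (0, 0), Q = (1, 0), P = (0, 1), C = (5, -1); any affine frame gives the same invariant.
1. D lies on line WQ with WD:DQ = 3:2 ⇒ D = (3/5, 0)
2. G lies on line DW with DG:GW = 2:3 ⇒ G = (9/25, 0)
3. U is the centroid of triangle GCP ⇒ U = (134/75, 0)
line DU meets CP at Y = (5/2, 0)
U = D + t·(Y−D) with t = 178/285, so DU:UY = 178/285:107/285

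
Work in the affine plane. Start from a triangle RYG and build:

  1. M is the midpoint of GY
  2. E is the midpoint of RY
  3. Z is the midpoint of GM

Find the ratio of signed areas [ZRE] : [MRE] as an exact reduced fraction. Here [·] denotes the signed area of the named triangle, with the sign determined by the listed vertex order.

Choose coordinates R = (0, 0), Y = (1, 0), G = (0, 1).
1. M is the midpoint of GY ⇒ M = (1/2, 1/2)
2. E is the midpoint of RY ⇒ E = (1/2, 0)
3. Z is the midpoint of GM ⇒ Z = (1/4, 3/4)
2·[ZRE] = 3/8, 2·[MRE] = 1/4
[ZRE]:[MRE] = 3/8:1/4 = 3/2

[ZRE]:[MRE] = 3/2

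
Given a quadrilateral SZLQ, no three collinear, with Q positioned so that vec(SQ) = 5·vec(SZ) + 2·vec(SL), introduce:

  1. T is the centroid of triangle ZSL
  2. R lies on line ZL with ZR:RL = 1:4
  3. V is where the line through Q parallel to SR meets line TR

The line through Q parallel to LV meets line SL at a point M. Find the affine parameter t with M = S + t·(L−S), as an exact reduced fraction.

t = -4/3

Set S = (0, 0), Z = (1, 0), L = (0, 1), Q = (5, 2); any affine frame gives the same invariant.
1. T is the centroid of triangle ZSL ⇒ T = (1/3, 1/3)
2. R lies on line ZL with ZR:RL = 1:4 ⇒ R = (4/5, 1/5)
3. V is where the line through Q parallel to SR meets line TR ⇒ V = (-3/5, 3/5)
through Q parallel to LV: direction (-3/5, -2/5); meets SL at M = (0, -4/3)
M = S + t·(L−S) with t = -4/3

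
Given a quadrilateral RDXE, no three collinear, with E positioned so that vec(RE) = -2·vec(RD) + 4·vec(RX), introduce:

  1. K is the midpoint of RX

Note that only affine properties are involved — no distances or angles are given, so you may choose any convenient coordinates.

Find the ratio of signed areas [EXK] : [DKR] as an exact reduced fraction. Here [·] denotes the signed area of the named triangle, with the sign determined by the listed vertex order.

[EXK]:[DKR] = -2

Assign R = (0, 0), D = (1, 0), X = (0, 1), E = (-2, 4) — the answer is frame-independent, so this choice is without loss of generality.
1. K is the midpoint of RX ⇒ K = (0, 1/2)
2·[EXK] = -1, 2·[DKR] = 1/2
[EXK]:[DKR] = -1:1/2 = -2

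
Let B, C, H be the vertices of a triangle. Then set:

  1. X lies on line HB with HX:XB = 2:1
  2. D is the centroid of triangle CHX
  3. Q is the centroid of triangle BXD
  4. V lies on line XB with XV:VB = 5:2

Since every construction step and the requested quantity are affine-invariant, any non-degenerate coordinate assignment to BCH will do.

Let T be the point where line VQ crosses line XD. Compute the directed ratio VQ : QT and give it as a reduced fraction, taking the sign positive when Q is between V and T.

Choose coordinates B = (0, 0), C = (1, 0), H = (0, 1).
1. X lies on line HB with HX:XB = 2:1 ⇒ X = (0, 1/3)
2. D is the centroid of triangle CHX ⇒ D = (1/3, 4/9)
3. Q is the centroid of triangle BXD ⇒ Q = (1/9, 7/27)
4. V lies on line XB with XV:VB = 5:2 ⇒ V = (0, 2/21)
line VQ meets XD at T = (5/24, 29/72)
Q = V + t·(T−V) with t = 8/15, so VQ:QT = 8/15:7/15

VQ:QT = 8/7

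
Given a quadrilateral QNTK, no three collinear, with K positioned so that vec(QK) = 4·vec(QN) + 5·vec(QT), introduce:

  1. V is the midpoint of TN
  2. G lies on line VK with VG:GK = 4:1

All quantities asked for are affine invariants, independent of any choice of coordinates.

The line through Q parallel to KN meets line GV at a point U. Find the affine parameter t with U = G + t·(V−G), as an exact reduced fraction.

t = 21/16

Assign Q = (0, 0), N = (1, 0), T = (0, 1), K = (4, 5) — the answer is frame-independent, so this choice is without loss of generality.
1. V is the midpoint of TN ⇒ V = (1/2, 1/2)
2. G lies on line VK with VG:GK = 4:1 ⇒ G = (33/10, 41/10)
through Q parallel to KN: direction (-3, -5); meets GV at U = (-3/8, -5/8)
U = G + t·(V−G) with t = 21/16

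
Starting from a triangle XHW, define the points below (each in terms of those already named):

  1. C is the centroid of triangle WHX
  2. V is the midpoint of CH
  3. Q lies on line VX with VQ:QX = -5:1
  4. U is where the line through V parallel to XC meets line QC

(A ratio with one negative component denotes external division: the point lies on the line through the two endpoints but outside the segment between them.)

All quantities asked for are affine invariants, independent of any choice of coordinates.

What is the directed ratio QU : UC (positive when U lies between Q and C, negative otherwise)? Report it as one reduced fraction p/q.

QU:UC = -5/4

Choose coordinates X = (0, 0), H = (1, 0), W = (0, 1).
1. C is the centroid of triangle WHX ⇒ C = (1/3, 1/3)
2. V is the midpoint of CH ⇒ V = (2/3, 1/6)
3. Q lies on line VX with VQ:QX = -5:1 ⇒ Q = (-1/6, -1/24)
4. U is where the line through V parallel to XC meets line QC ⇒ U = (7/3, 11/6)
U = Q + t·(C−Q) with t = 5, so QU:UC = t:(1−t) = 5:-4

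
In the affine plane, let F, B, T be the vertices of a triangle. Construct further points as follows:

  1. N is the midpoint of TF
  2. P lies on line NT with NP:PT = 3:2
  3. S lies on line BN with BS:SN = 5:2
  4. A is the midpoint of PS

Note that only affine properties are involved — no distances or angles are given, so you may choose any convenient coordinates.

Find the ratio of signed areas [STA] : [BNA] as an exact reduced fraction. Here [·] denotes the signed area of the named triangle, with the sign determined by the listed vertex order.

Work in coordinates with F = (0, 0), B = (1, 0), T = (0, 1).
1. N is the midpoint of TF ⇒ N = (0, 1/2)
2. P lies on line NT with NP:PT = 3:2 ⇒ P = (0, 4/5)
3. S lies on line BN with BS:SN = 5:2 ⇒ S = (2/7, 5/14)
4. A is the midpoint of PS ⇒ A = (1/7, 81/140)
2·[STA] = 1/35, 2·[BNA] = -3/20
[STA]:[BNA] = 1/35:-3/20 = -4/21

[STA]:[BNA] = -4/21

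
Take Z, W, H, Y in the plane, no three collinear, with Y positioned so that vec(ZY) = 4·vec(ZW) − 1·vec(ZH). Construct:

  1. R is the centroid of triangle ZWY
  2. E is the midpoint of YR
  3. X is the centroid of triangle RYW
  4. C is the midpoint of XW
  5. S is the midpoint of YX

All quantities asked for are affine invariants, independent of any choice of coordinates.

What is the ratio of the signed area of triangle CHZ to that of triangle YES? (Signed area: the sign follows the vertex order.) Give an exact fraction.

Assign Z = (0, 0), W = (1, 0), H = (0, 1), Y = (4, -1) — the answer is frame-independent, so this choice is without loss of generality.
1. R is the centroid of triangle ZWY ⇒ R = (5/3, -1/3)
2. E is the midpoint of YR ⇒ E = (17/6, -2/3)
3. X is the centroid of triangle RYW ⇒ X = (20/9, -4/9)
4. C is the midpoint of XW ⇒ C = (29/18, -2/9)
5. S is the midpoint of YX ⇒ S = (28/9, -13/18)
2·[CHZ] = 29/18, 2·[YES] = -1/36
[CHZ]:[YES] = 29/18:-1/36 = -58

[CHZ]:[YES] = -58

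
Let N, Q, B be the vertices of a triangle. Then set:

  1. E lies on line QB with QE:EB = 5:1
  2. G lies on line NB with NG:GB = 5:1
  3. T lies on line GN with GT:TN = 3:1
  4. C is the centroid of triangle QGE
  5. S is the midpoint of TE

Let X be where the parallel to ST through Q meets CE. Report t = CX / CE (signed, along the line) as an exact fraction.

t = -41/16

Work in coordinates with N = (0, 0), Q = (1, 0), B = (0, 1).
1. E lies on line QB with QE:EB = 5:1 ⇒ E = (1/6, 5/6)
2. G lies on line NB with NG:GB = 5:1 ⇒ G = (0, 5/6)
3. T lies on line GN with GT:TN = 3:1 ⇒ T = (0, 5/24)
4. C is the centroid of triangle QGE ⇒ C = (7/18, 5/9)
5. S is the midpoint of TE ⇒ S = (1/12, 25/48)
through Q parallel to ST: direction (-1/12, -5/16); meets CE at X = (23/24, -5/32)
X = C + t·(E−C) with t = -41/16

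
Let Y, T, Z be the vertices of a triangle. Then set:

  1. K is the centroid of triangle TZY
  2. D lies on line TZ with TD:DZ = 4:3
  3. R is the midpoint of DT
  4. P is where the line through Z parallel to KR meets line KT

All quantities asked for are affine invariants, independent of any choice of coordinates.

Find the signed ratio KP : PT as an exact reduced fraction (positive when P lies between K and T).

KP:PT = -5/7

Choose coordinates Y = (0, 0), T = (1, 0), Z = (0, 1).
1. K is the centroid of triangle TZY ⇒ K = (1/3, 1/3)
2. D lies on line TZ with TD:DZ = 4:3 ⇒ D = (3/7, 4/7)
3. R is the midpoint of DT ⇒ R = (5/7, 2/7)
4. P is where the line through Z parallel to KR meets line KT ⇒ P = (-4/3, 7/6)
P = K + t·(T−K) with t = -5/2, so KP:PT = t:(1−t) = -5/2:7/2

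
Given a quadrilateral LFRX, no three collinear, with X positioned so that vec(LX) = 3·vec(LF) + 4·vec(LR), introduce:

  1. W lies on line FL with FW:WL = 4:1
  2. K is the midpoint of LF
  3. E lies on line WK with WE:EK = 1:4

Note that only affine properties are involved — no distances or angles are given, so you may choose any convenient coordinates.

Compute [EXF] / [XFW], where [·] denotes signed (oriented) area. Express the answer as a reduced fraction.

Work in coordinates with L = (0, 0), F = (1, 0), R = (0, 1), X = (3, 4).
1. W lies on line FL with FW:WL = 4:1 ⇒ W = (1/5, 0)
2. K is the midpoint of LF ⇒ K = (1/2, 0)
3. E lies on line WK with WE:EK = 1:4 ⇒ E = (13/50, 0)
2·[EXF] = -74/25, 2·[XFW] = -16/5
[EXF]:[XFW] = -74/25:-16/5 = 37/40

[EXF]:[XFW] = 37/40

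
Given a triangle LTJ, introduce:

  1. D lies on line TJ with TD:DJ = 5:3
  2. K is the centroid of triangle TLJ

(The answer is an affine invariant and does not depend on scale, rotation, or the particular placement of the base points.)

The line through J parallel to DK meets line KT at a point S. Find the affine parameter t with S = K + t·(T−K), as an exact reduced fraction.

t = -3/5

Assign L = (0, 0), T = (1, 0), J = (0, 1) — the answer is frame-independent, so this choice is without loss of generality.
1. D lies on line TJ with TD:DJ = 5:3 ⇒ D = (3/8, 5/8)
2. K is the centroid of triangle TLJ ⇒ K = (1/3, 1/3)
through J parallel to DK: direction (-1/24, -7/24); meets KT at S = (-1/15, 8/15)
S = K + t·(T−K) with t = -3/5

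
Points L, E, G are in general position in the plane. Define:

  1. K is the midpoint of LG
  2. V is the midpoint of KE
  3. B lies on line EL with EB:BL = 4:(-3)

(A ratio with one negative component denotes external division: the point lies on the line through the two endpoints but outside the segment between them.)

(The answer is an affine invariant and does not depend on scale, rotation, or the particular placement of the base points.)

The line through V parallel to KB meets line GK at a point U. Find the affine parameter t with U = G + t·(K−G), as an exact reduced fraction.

Work in coordinates with L = (0, 0), E = (1, 0), G = (0, 1).
1. K is the midpoint of LG ⇒ K = (0, 1/2)
2. V is the midpoint of KE ⇒ V = (1/2, 1/4)
3. B lies on line EL with EB:BL = 4:(-3) ⇒ B = (-3, 0)
through V parallel to KB: direction (-3, -1/2); meets GK at U = (0, 1/6)
U = G + t·(K−G) with t = 5/3

t = 5/3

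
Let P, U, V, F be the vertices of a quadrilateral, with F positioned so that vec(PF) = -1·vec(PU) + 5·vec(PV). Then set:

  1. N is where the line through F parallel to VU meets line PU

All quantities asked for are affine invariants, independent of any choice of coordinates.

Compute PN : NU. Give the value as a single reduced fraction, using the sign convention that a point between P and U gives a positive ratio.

Choose coordinates P = (0, 0), U = (1, 0), V = (0, 1), F = (-1, 5).
1. N is where the line through F parallel to VU meets line PU ⇒ N = (4, 0)
N = P + t·(U−P) with t = 4, so PN:NU = t:(1−t) = 4:-3

PN:NU = -4/3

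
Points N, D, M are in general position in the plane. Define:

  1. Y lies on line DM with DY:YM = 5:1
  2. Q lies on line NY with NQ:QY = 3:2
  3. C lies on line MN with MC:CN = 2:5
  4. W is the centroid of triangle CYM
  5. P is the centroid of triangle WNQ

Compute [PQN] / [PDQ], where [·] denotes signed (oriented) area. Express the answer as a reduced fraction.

[PQN]:[PDQ] = -36/131

Set N = (0, 0), D = (1, 0), M = (0, 1); any affine frame gives the same invariant.
1. Y lies on line DM with DY:YM = 5:1 ⇒ Y = (1/6, 5/6)
2. Q lies on line NY with NQ:QY = 3:2 ⇒ Q = (1/10, 1/2)
3. C lies on line MN with MC:CN = 2:5 ⇒ C = (0, 5/7)
4. W is the centroid of triangle CYM ⇒ W = (1/18, 107/126)
5. P is the centroid of triangle WNQ ⇒ P = (7/135, 85/189)
2·[PQN] = -2/105, 2·[PDQ] = 131/1890
[PQN]:[PDQ] = -2/105:131/1890 = -36/131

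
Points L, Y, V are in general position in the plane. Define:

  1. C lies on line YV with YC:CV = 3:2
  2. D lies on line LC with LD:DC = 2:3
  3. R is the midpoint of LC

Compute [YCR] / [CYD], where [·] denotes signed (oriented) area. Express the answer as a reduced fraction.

[YCR]:[CYD] = -5/6

Set L = (0, 0), Y = (1, 0), V = (0, 1); any affine frame gives the same invariant.
1. C lies on line YV with YC:CV = 3:2 ⇒ C = (2/5, 3/5)
2. D lies on line LC with LD:DC = 2:3 ⇒ D = (4/25, 6/25)
3. R is the midpoint of LC ⇒ R = (1/5, 3/10)
2·[YCR] = 3/10, 2·[CYD] = -9/25
[YCR]:[CYD] = 3/10:-9/25 = -5/6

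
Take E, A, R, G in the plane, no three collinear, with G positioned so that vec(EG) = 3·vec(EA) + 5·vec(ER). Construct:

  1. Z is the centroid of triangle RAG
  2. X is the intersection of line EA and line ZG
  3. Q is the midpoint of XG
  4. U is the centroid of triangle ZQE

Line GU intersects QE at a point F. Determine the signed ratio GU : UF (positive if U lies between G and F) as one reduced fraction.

Choose coordinates E = (0, 0), A = (1, 0), R = (0, 1), G = (3, 5).
1. Z is the centroid of triangle RAG ⇒ Z = (4/3, 2)
2. X is the intersection of line EA and line ZG ⇒ X = (2/9, 0)
3. Q is the midpoint of XG ⇒ Q = (29/18, 5/2)
4. U is the centroid of triangle ZQE ⇒ U = (53/54, 3/2)
line GU meets QE at F = (319/288, 55/32)
U = G + t·(F−G) with t = 16/15, so GU:UF = 16/15:-1/15

GU:UF = -16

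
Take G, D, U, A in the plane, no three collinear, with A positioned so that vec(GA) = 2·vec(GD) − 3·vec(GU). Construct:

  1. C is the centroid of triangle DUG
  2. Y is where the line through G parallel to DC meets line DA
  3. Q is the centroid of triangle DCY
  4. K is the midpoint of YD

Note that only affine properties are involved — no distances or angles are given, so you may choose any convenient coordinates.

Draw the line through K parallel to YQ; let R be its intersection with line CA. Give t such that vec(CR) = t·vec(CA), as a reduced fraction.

Choose coordinates G = (0, 0), D = (1, 0), U = (0, 1), A = (2, -3).
1. C is the centroid of triangle DUG ⇒ C = (1/3, 1/3)
2. Y is where the line through G parallel to DC meets line DA ⇒ Y = (6/5, -3/5)
3. Q is the centroid of triangle DCY ⇒ Q = (38/45, -4/45)
4. K is the midpoint of YD ⇒ K = (11/10, -3/10)
through K parallel to YQ: direction (-16/45, 23/45); meets CA at R = (-1/2, 2)
R = C + t·(A−C) with t = -1/2

t = -1/2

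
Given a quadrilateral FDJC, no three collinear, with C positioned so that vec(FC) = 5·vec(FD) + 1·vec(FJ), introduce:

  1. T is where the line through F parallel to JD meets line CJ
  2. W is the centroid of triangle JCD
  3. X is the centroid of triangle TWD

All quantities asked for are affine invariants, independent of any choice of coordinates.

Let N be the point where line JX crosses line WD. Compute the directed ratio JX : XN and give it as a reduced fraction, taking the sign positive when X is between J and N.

Choose coordinates F = (0, 0), D = (1, 0), J = (0, 1), C = (5, 1).
1. T is where the line through F parallel to JD meets line CJ ⇒ T = (-1, 1)
2. W is the centroid of triangle JCD ⇒ W = (2, 2/3)
3. X is the centroid of triangle TWD ⇒ X = (2/3, 5/9)
line JX meets WD at N = (5/4, 1/6)
X = J + t·(N−J) with t = 8/15, so JX:XN = 8/15:7/15

JX:XN = 8/7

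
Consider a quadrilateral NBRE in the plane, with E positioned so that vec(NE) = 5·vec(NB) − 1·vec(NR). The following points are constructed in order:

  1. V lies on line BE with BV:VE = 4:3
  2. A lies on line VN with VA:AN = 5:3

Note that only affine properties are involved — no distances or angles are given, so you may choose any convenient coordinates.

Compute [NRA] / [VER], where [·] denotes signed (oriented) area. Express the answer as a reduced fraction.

[NRA]:[VER] = -23/24

Choose coordinates N = (0, 0), B = (1, 0), R = (0, 1), E = (5, -1).
1. V lies on line BE with BV:VE = 4:3 ⇒ V = (23/7, -4/7)
2. A lies on line VN with VA:AN = 5:3 ⇒ A = (69/56, -3/14)
2·[NRA] = -69/56, 2·[VER] = 9/7
[NRA]:[VER] = -69/56:9/7 = -23/24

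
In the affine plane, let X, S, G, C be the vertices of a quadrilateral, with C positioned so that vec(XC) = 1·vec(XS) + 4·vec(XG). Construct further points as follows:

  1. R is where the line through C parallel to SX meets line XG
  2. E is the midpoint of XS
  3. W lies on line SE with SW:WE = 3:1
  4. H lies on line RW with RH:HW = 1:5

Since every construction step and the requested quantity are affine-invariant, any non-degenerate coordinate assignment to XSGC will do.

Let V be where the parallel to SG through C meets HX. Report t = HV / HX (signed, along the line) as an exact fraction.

Assign X = (0, 0), S = (1, 0), G = (0, 1), C = (1, 4) — the answer is frame-independent, so this choice is without loss of generality.
1. R is where the line through C parallel to SX meets line XG ⇒ R = (0, 4)
2. E is the midpoint of XS ⇒ E = (1/2, 0)
3. W lies on line SE with SW:WE = 3:1 ⇒ W = (5/8, 0)
4. H lies on line RW with RH:HW = 1:5 ⇒ H = (5/48, 10/3)
through C parallel to SG: direction (-1, 1); meets HX at V = (5/33, 160/33)
V = H + t·(X−H) with t = -5/11

t = -5/11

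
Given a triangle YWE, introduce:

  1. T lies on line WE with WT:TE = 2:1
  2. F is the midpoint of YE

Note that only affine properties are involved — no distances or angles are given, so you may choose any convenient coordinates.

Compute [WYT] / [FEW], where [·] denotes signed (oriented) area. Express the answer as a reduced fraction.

Set Y = (0, 0), W = (1, 0), E = (0, 1); any affine frame gives the same invariant.
1. T lies on line WE with WT:TE = 2:1 ⇒ T = (1/3, 2/3)
2. F is the midpoint of YE ⇒ F = (0, 1/2)
2·[WYT] = -2/3, 2·[FEW] = -1/2
[WYT]:[FEW] = -2/3:-1/2 = 4/3

[WYT]:[FEW] = 4/3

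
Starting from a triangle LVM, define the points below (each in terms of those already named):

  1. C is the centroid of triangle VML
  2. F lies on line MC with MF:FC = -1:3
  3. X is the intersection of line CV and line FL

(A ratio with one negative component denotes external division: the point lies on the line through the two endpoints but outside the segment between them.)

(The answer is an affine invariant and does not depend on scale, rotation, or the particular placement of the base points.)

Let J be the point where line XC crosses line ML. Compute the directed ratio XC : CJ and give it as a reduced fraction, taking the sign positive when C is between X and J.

XC:CJ = -6/5

Assign L = (0, 0), V = (1, 0), M = (0, 1) — the answer is frame-independent, so this choice is without loss of generality.
1. C is the centroid of triangle VML ⇒ C = (1/3, 1/3)
2. F lies on line MC with MF:FC = -1:3 ⇒ F = (-1/6, 4/3)
3. X is the intersection of line CV and line FL ⇒ X = (-1/15, 8/15)
line XC meets ML at J = (0, 1/2)
C = X + t·(J−X) with t = 6, so XC:CJ = 6:-5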